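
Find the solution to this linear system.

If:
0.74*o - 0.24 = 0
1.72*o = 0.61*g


Then:
g = 0.91
o = 0.32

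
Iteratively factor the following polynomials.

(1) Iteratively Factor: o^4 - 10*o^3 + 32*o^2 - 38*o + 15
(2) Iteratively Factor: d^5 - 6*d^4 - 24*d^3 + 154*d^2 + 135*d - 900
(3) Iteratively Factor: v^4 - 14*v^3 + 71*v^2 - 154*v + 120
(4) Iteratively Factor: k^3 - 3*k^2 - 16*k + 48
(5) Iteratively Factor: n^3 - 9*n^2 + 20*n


(1) = (o - 1)*(o^3 - 9*o^2 + 23*o - 15) = (o - 1)^2*(o^2 - 8*o + 15) = (o - 5)*(o - 1)^2*(o - 3)
(2) = (d - 5)*(d^4 - d^3 - 29*d^2 + 9*d + 180) = (d - 5)^2*(d^3 + 4*d^2 - 9*d - 36) = (d - 5)^2*(d - 3)*(d^2 + 7*d + 12) = (d - 5)^2*(d - 3)*(d + 3)*(d + 4)
(3) = (v - 5)*(v^3 - 9*v^2 + 26*v - 24) = (v - 5)*(v - 3)*(v^2 - 6*v + 8) = (v - 5)*(v - 4)*(v - 3)*(v - 2)
(4) = (k - 3)*(k^2 - 16) = (k - 3)*(k + 4)*(k - 4)
(5) = (n - 5)*(n^2 - 4*n) = n*(n - 5)*(n - 4)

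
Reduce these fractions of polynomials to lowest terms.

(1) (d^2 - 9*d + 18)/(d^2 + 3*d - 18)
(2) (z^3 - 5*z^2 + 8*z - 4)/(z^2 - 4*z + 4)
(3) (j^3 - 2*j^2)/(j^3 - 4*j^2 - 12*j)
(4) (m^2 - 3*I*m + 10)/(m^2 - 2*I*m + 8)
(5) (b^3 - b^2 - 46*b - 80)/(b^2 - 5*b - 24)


(1) = (d - 6)/(d + 6)
(2) = z - 1
(3) = (j^2 - 2*j)/(j^2 - 4*j - 12)
(4) = (m - 5*I)/(m - 4*I)
(5) = (b^2 + 7*b + 10)/(b + 3)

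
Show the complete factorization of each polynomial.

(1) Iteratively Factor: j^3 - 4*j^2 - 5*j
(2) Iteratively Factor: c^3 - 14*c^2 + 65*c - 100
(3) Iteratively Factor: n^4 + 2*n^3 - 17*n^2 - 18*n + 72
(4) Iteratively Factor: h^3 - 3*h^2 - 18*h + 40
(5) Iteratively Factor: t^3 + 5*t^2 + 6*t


(1) = (j - 5)*(j^2 + j) = j*(j - 5)*(j + 1)
(2) = (c - 5)*(c^2 - 9*c + 20) = (c - 5)*(c - 4)*(c - 5)
(3) = (n - 3)*(n^3 + 5*n^2 - 2*n - 24) = (n - 3)*(n + 3)*(n^2 + 2*n - 8) = (n - 3)*(n - 2)*(n + 3)*(n + 4)
(4) = (h - 5)*(h^2 + 2*h - 8) = (h - 5)*(h + 4)*(h - 2)
(5) = (t + 3)*(t^2 + 2*t) = (t + 2)*(t + 3)*(t)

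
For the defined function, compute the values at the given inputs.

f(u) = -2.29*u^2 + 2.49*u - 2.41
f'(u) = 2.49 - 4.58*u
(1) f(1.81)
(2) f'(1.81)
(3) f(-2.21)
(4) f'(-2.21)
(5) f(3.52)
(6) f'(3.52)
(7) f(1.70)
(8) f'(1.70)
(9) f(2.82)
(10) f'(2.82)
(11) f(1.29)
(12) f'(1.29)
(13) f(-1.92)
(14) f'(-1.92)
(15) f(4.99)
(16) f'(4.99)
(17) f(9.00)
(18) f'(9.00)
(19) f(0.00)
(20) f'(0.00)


(1) = -5.41
(2) = -5.80
(3) = -19.10
(4) = 12.61
(5) = -22.02
(6) = -13.63
(7) = -4.80
(8) = -5.30
(9) = -13.60
(10) = -10.43
(11) = -3.01
(12) = -3.42
(13) = -15.63
(14) = 11.28
(15) = -47.01
(16) = -20.36
(17) = -165.49
(18) = -38.73
(19) = -2.41
(20) = 2.49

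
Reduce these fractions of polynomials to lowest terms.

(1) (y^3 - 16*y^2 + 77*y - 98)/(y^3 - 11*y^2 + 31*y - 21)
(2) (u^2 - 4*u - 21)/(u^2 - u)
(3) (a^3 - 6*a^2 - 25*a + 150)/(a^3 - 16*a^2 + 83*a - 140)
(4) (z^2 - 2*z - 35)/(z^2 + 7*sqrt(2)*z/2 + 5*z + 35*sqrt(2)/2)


(1) = (y^2 - 9*y + 14)/(y^2 - 4*y + 3)
(2) = (u^2 - 4*u - 21)/(u^2 - u)
(3) = (a^2 - a - 30)/(a^2 - 11*a + 28)
(4) = (2*z - 14)/(2*z + 7*sqrt(2))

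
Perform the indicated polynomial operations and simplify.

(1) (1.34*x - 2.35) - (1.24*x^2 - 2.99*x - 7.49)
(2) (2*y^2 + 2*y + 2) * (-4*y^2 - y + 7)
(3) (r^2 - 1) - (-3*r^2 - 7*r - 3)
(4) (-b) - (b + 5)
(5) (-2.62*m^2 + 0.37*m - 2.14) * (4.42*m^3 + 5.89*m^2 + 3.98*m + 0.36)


(1) = -1.24*x^2 + 4.33*x + 5.14
(2) = -8*y^4 - 10*y^3 + 4*y^2 + 12*y + 14
(3) = 4*r^2 + 7*r + 2
(4) = -2*b - 5
(5) = -11.5804*m^5 - 13.7964*m^4 - 17.7071*m^3 - 12.0752*m^2 - 8.384*m - 0.7704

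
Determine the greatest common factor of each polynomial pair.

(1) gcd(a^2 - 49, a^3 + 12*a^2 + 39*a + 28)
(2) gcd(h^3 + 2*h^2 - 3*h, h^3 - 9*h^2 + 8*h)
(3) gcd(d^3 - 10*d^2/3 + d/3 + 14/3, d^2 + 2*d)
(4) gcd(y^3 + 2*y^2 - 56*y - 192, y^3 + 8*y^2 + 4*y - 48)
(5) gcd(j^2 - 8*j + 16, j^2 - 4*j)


(1) = gcd((a - 7)*(a + 7), (a + 1)*(a + 4)*(a + 7)) = a + 7
(2) = h^2 - h
(3) = gcd((d - 7/3)*(d - 2)*(d + 1), d*(d + 2)) = 1
(4) = gcd((y - 8)*(y + 4)*(y + 6), (y - 2)*(y + 4)*(y + 6)) = y^2 + 10*y + 24
(5) = gcd((j - 4)^2, j*(j - 4)) = j - 4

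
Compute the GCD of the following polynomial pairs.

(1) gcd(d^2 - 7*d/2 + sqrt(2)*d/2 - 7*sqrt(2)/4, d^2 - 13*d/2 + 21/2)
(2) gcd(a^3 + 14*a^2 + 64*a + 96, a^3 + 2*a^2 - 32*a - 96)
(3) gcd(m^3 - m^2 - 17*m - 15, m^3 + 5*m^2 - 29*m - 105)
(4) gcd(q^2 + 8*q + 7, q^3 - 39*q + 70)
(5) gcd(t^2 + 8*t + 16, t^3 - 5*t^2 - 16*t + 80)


(1) = d - 7/2
(2) = gcd((a + 4)^2*(a + 6), (a - 6)*(a + 4)^2) = a^2 + 8*a + 16
(3) = m^2 - 2*m - 15
(4) = gcd((q + 1)*(q + 7), (q - 5)*(q - 2)*(q + 7)) = q + 7
(5) = gcd((t + 4)^2, (t - 5)*(t - 4)*(t + 4)) = t + 4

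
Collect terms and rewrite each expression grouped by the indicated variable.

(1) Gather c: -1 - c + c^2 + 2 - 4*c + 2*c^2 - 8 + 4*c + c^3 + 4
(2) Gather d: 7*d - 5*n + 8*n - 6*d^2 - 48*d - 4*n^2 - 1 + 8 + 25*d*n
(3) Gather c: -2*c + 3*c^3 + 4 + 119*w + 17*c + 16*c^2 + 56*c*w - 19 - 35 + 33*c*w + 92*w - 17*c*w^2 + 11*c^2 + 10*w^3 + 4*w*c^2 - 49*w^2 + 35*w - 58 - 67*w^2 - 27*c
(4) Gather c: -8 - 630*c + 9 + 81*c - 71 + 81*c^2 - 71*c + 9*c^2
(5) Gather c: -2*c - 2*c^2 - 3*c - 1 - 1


(1) = c^3 + 3*c^2 - c - 3
(2) = -6*d^2 + d*(25*n - 41) - 4*n^2 + 3*n + 7
(3) = 3*c^3 + c^2*(4*w + 27) + c*(-17*w^2 + 89*w - 12) + 10*w^3 - 116*w^2 + 246*w - 108
(4) = 90*c^2 - 620*c - 70
(5) = -2*c^2 - 5*c - 2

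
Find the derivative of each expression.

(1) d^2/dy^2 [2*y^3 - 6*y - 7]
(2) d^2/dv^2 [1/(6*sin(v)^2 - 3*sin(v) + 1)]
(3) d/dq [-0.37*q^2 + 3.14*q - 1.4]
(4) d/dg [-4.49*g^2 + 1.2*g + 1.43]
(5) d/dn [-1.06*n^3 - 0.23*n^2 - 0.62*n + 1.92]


(1) = 12*y
(2) = 3*(-48*sin(v)^4 + 18*sin(v)^3 + 77*sin(v)^2 - 37*sin(v) + 2)/(6*sin(v)^2 - 3*sin(v) + 1)^3
(3) = 3.14 - 0.74*q
(4) = 1.2 - 8.98*g
(5) = -3.18*n^2 - 0.46*n - 0.62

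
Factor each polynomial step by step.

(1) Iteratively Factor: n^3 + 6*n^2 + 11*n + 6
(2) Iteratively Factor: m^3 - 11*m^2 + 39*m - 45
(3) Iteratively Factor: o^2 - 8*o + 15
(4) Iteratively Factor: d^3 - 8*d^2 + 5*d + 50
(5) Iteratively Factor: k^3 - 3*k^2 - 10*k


(1) = (n + 2)*(n^2 + 4*n + 3) = (n + 1)*(n + 2)*(n + 3)
(2) = (m - 3)*(m^2 - 8*m + 15) = (m - 3)^2*(m - 5)
(3) = (o - 3)*(o - 5)
(4) = (d - 5)*(d^2 - 3*d - 10) = (d - 5)^2*(d + 2)
(5) = (k)*(k^2 - 3*k - 10) = k*(k - 5)*(k + 2)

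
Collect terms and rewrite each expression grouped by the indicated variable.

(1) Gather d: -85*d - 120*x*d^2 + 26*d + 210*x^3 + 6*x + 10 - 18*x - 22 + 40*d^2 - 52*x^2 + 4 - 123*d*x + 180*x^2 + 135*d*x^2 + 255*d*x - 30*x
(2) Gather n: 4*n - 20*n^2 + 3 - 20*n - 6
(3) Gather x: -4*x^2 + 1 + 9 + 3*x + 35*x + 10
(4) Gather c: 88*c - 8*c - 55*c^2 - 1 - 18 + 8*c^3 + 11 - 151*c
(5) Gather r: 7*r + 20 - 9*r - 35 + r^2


(1) = d^2*(40 - 120*x) + d*(135*x^2 + 132*x - 59) + 210*x^3 + 128*x^2 - 42*x - 8
(2) = -20*n^2 - 16*n - 3
(3) = -4*x^2 + 38*x + 20
(4) = 8*c^3 - 55*c^2 - 71*c - 8
(5) = r^2 - 2*r - 15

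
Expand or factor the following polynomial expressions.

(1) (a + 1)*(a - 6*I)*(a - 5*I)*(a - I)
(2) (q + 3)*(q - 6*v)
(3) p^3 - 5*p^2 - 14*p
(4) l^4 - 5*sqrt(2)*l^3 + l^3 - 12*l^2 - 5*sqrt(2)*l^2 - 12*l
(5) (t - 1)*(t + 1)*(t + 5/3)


(1) = a^4 + a^3 - 12*I*a^3 - 41*a^2 - 12*I*a^2 - 41*a + 30*I*a + 30*I
(2) = q^2 - 6*q*v + 3*q - 18*v
(3) = p*(p - 7)*(p + 2)
(4) = l*(l + 1)*(l - 6*sqrt(2))*(l + sqrt(2))
(5) = t^3 + 5*t^2/3 - t - 5/3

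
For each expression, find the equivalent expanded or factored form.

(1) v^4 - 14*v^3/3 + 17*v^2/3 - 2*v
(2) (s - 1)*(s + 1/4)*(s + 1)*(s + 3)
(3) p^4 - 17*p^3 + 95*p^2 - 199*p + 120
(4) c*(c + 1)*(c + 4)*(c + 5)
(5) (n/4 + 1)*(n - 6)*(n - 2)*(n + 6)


(1) = v*(v - 3)*(v - 1)*(v - 2/3)
(2) = s^4 + 13*s^3/4 - s^2/4 - 13*s/4 - 3/4
(3) = (p - 8)*(p - 5)*(p - 3)*(p - 1)
(4) = c^4 + 10*c^3 + 29*c^2 + 20*c
(5) = n^4/4 + n^3/2 - 11*n^2 - 18*n + 72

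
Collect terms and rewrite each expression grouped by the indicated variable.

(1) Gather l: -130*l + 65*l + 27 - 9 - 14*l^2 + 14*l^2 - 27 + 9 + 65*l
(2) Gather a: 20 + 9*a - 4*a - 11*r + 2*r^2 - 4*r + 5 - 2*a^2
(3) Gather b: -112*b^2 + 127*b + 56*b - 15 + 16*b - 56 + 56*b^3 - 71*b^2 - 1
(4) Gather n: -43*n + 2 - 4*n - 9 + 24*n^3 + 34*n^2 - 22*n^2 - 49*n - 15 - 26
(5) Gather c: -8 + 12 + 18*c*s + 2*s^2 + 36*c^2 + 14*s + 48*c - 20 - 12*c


(1) = 0
(2) = -2*a^2 + 5*a + 2*r^2 - 15*r + 25
(3) = 56*b^3 - 183*b^2 + 199*b - 72
(4) = 24*n^3 + 12*n^2 - 96*n - 48
(5) = 36*c^2 + c*(18*s + 36) + 2*s^2 + 14*s - 16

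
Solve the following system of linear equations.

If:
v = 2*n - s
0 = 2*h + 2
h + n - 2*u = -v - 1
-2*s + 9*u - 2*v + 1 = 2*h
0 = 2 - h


Then:
No Solution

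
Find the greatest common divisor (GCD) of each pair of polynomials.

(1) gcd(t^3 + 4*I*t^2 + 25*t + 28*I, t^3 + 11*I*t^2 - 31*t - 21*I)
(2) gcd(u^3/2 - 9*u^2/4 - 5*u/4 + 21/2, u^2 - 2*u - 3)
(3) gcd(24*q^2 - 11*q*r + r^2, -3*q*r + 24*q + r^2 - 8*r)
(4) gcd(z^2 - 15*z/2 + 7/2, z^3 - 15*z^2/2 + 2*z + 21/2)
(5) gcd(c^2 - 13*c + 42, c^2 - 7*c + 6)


(1) = gcd((t - 4*I)*(t + I)*(t + 7*I), (t + I)*(t + 3*I)*(t + 7*I)) = t^2 + 8*I*t - 7
(2) = gcd((u/2 + 1)*(u - 7/2)*(u - 3), (u - 3)*(u + 1)) = u - 3
(3) = gcd((-8*q + r)*(-3*q + r), (-3*q + r)*(r - 8)) = 3*q - r
(4) = z - 7
(5) = gcd((c - 7)*(c - 6), (c - 6)*(c - 1)) = c - 6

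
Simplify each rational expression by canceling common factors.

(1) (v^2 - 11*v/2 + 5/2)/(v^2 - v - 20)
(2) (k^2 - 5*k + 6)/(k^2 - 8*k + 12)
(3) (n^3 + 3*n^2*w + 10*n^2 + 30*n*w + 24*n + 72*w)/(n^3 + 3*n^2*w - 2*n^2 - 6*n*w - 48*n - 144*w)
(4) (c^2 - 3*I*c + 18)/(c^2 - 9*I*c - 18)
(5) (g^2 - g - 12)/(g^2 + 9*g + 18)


(1) = (2*v - 1)/(2*v + 8)
(2) = (k - 3)/(k - 6)
(3) = (n + 4)/(n - 8)
(4) = (c + 3*I)/(c - 3*I)
(5) = (g - 4)/(g + 6)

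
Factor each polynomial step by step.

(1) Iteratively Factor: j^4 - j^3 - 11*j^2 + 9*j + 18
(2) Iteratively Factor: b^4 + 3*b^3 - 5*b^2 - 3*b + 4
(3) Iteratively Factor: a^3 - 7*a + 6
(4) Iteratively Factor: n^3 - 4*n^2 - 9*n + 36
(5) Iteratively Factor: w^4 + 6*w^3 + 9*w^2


(1) = (j - 2)*(j^3 + j^2 - 9*j - 9) = (j - 2)*(j + 3)*(j^2 - 2*j - 3) = (j - 2)*(j + 1)*(j + 3)*(j - 3)
(2) = (b - 1)*(b^3 + 4*b^2 - b - 4) = (b - 1)*(b + 1)*(b^2 + 3*b - 4) = (b - 1)^2*(b + 1)*(b + 4)
(3) = (a + 3)*(a^2 - 3*a + 2) = (a - 2)*(a + 3)*(a - 1)
(4) = (n + 3)*(n^2 - 7*n + 12) = (n - 3)*(n + 3)*(n - 4)
(5) = (w)*(w^3 + 6*w^2 + 9*w) = w*(w + 3)*(w^2 + 3*w) = w*(w + 3)^2*(w)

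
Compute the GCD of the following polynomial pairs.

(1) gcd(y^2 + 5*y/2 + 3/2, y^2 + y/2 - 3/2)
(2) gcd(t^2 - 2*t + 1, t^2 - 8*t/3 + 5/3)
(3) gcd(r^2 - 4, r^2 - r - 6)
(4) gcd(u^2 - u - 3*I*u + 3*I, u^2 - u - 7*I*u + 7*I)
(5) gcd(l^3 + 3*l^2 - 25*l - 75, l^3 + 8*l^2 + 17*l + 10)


(1) = y + 3/2
(2) = t - 1
(3) = r + 2
(4) = gcd((u - 1)*(u - 3*I), (u - 1)*(u - 7*I)) = u - 1
(5) = gcd((l - 5)*(l + 3)*(l + 5), (l + 1)*(l + 2)*(l + 5)) = l + 5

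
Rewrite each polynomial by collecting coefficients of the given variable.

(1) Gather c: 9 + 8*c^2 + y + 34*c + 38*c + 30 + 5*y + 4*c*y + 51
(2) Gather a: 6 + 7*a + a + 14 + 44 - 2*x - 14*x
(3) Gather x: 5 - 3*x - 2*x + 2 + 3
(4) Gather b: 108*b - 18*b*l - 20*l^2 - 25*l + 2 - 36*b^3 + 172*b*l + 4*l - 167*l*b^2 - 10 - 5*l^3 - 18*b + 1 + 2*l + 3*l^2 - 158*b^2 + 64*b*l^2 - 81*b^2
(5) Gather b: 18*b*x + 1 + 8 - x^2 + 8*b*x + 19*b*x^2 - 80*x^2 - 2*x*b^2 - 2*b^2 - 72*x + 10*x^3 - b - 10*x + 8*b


(1) = 8*c^2 + c*(4*y + 72) + 6*y + 90
(2) = 8*a - 16*x + 64
(3) = 10 - 5*x
(4) = -36*b^3 + b^2*(-167*l - 239) + b*(64*l^2 + 154*l + 90) - 5*l^3 - 17*l^2 - 19*l - 7
(5) = b^2*(-2*x - 2) + b*(19*x^2 + 26*x + 7) + 10*x^3 - 81*x^2 - 82*x + 9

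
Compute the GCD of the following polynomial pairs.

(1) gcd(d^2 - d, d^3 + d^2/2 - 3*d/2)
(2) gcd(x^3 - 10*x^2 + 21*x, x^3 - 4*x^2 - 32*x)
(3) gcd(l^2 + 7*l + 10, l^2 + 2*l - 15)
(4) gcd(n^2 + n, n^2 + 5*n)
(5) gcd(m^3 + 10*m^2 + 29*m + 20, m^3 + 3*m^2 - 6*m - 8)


(1) = gcd(d*(d - 1), d*(d - 1)*(d + 3/2)) = d^2 - d
(2) = x
(3) = l + 5
(4) = gcd(n*(n + 1), n*(n + 5)) = n
(5) = gcd((m + 1)*(m + 4)*(m + 5), (m - 2)*(m + 1)*(m + 4)) = m^2 + 5*m + 4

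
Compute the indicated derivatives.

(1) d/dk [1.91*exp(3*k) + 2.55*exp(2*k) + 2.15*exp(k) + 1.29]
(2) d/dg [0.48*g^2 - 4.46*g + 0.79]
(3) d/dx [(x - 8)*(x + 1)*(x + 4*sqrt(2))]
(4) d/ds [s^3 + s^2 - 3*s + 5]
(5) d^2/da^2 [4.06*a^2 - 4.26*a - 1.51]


(1) = (5.73*exp(2*k) + 5.1*exp(k) + 2.15)*exp(k)
(2) = 0.96*g - 4.46
(3) = 3*x^2 - 14*x + 8*sqrt(2)*x - 28*sqrt(2) - 8
(4) = 3*s^2 + 2*s - 3
(5) = 8.12000000000000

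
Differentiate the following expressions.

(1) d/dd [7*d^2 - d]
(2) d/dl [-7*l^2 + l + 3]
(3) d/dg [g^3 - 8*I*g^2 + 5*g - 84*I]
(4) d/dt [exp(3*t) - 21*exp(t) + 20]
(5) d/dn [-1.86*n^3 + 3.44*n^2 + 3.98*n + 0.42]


(1) = 14*d - 1
(2) = 1 - 14*l
(3) = 3*g^2 - 16*I*g + 5
(4) = 3*(exp(2*t) - 7)*exp(t)
(5) = -5.58*n^2 + 6.88*n + 3.98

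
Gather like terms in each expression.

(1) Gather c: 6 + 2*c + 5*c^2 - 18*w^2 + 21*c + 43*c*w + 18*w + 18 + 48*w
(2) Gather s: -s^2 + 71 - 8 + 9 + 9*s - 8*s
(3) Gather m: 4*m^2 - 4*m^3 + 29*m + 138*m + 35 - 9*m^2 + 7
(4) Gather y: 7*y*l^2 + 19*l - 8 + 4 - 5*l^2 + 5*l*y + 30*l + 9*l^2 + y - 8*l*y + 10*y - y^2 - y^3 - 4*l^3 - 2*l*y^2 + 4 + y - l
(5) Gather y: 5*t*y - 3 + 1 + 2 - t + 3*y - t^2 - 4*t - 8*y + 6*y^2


(1) = 5*c^2 + c*(43*w + 23) - 18*w^2 + 66*w + 24
(2) = -s^2 + s + 72
(3) = -4*m^3 - 5*m^2 + 167*m + 42
(4) = -4*l^3 + 4*l^2 + 48*l - y^3 + y^2*(-2*l - 1) + y*(7*l^2 - 3*l + 12)
(5) = -t^2 - 5*t + 6*y^2 + y*(5*t - 5)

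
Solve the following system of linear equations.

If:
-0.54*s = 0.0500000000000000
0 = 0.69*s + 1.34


Then:
No Solution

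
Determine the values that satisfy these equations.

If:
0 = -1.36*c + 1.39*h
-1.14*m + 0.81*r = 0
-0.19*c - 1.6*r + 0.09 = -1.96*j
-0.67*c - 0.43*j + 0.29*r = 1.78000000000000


Then:
c = -0.0857409133271202*r - 2.47336726647071
h = -0.0838903900179018*r - 2.41998523913681
j = 0.808014911463187*r - 0.285683561545631
m = 0.710526315789474*r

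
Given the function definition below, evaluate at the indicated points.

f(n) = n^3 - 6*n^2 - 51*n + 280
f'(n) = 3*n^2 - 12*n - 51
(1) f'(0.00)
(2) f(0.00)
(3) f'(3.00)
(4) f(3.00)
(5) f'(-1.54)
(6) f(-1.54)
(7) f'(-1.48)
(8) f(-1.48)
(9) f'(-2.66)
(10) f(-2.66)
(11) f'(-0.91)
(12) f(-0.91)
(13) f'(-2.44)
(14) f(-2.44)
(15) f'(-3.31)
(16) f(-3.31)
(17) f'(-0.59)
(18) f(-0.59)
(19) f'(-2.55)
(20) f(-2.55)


(1) = -51.00
(2) = 280.00
(3) = -60.00
(4) = 100.00
(5) = -25.41
(6) = 340.66
(7) = -26.67
(8) = 339.10
(9) = 2.15
(10) = 354.39
(11) = -37.60
(12) = 320.69
(13) = -3.86
(14) = 354.19
(15) = 21.59
(16) = 346.81
(17) = -42.88
(18) = 307.80
(19) = -0.89
(20) = 354.45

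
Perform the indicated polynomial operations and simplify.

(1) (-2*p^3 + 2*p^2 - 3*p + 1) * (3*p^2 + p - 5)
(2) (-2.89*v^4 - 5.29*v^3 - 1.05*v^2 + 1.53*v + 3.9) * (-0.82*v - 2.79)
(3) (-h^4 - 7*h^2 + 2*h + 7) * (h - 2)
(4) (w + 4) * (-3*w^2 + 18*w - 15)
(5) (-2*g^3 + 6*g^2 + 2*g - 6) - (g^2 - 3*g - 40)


(1) = -6*p^5 + 4*p^4 + 3*p^3 - 10*p^2 + 16*p - 5
(2) = 2.3698*v^5 + 12.4009*v^4 + 15.6201*v^3 + 1.6749*v^2 - 7.4667*v - 10.881
(3) = -h^5 + 2*h^4 - 7*h^3 + 16*h^2 + 3*h - 14
(4) = -3*w^3 + 6*w^2 + 57*w - 60
(5) = -2*g^3 + 5*g^2 + 5*g + 34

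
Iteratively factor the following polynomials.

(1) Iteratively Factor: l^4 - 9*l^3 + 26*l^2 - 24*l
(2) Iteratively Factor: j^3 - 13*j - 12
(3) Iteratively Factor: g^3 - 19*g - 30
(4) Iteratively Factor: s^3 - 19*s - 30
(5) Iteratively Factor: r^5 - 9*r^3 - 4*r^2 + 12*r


(1) = (l - 3)*(l^3 - 6*l^2 + 8*l) = l*(l - 3)*(l^2 - 6*l + 8) = l*(l - 3)*(l - 2)*(l - 4)
(2) = (j - 4)*(j^2 + 4*j + 3) = (j - 4)*(j + 3)*(j + 1)
(3) = (g + 3)*(g^2 - 3*g - 10) = (g + 2)*(g + 3)*(g - 5)
(4) = (s - 5)*(s^2 + 5*s + 6) = (s - 5)*(s + 3)*(s + 2)
(5) = (r + 2)*(r^4 - 2*r^3 - 5*r^2 + 6*r) = (r - 1)*(r + 2)*(r^3 - r^2 - 6*r) = r*(r - 1)*(r + 2)*(r^2 - r - 6) = r*(r - 1)*(r + 2)^2*(r - 3)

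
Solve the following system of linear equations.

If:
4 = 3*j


Then:
j = 4/3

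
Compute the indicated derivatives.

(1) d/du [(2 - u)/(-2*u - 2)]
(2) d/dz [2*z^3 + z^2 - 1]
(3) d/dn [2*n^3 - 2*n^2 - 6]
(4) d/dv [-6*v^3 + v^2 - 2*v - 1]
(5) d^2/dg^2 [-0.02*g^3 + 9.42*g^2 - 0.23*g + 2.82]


(1) = 3/(2*(u + 1)^2)
(2) = 2*z*(3*z + 1)
(3) = 2*n*(3*n - 2)
(4) = -18*v^2 + 2*v - 2
(5) = 18.84 - 0.12*g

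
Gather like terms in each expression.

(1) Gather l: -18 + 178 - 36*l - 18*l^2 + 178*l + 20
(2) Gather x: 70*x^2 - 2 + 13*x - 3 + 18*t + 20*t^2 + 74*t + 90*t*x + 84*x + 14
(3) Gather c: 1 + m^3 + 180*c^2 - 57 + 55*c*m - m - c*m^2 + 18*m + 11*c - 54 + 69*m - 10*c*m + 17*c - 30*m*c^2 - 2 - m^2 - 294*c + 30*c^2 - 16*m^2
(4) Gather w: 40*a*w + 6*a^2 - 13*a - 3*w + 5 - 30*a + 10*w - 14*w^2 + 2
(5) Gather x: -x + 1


(1) = -18*l^2 + 142*l + 180
(2) = 20*t^2 + 92*t + 70*x^2 + x*(90*t + 97) + 9
(3) = c^2*(210 - 30*m) + c*(-m^2 + 45*m - 266) + m^3 - 17*m^2 + 86*m - 112
(4) = 6*a^2 - 43*a - 14*w^2 + w*(40*a + 7) + 7
(5) = 1 - x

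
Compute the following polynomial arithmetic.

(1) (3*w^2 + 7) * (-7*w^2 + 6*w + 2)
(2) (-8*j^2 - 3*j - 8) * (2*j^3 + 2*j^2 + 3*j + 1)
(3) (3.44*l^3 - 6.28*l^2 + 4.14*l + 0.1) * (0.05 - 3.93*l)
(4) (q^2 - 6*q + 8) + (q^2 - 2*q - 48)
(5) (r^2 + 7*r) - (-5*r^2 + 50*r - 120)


(1) = -21*w^4 + 18*w^3 - 43*w^2 + 42*w + 14
(2) = -16*j^5 - 22*j^4 - 46*j^3 - 33*j^2 - 27*j - 8
(3) = -13.5192*l^4 + 24.8524*l^3 - 16.5842*l^2 - 0.186*l + 0.005
(4) = 2*q^2 - 8*q - 40
(5) = 6*r^2 - 43*r + 120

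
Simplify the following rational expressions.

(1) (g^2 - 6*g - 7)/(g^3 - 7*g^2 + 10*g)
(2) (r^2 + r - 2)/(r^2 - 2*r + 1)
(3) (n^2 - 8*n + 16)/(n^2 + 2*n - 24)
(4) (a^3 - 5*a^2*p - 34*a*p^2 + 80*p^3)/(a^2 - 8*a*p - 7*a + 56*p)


(1) = (g^2 - 6*g - 7)/(g^3 - 7*g^2 + 10*g)
(2) = (r + 2)/(r - 1)
(3) = (n - 4)/(n + 6)
(4) = (a^2 + 3*a*p - 10*p^2)/(a - 7)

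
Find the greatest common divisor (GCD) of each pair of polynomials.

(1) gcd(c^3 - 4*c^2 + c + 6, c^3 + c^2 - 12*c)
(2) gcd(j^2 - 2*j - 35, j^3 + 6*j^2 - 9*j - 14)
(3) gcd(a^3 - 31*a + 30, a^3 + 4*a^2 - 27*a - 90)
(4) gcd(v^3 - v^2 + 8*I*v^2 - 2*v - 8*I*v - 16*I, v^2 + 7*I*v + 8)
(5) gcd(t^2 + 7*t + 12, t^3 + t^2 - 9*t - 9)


(1) = gcd((c - 3)*(c - 2)*(c + 1), c*(c - 3)*(c + 4)) = c - 3
(2) = 1
(3) = a^2 + a - 30
(4) = gcd((v - 2)*(v + 1)*(v + 8*I), (v - I)*(v + 8*I)) = v + 8*I
(5) = gcd((t + 3)*(t + 4), (t - 3)*(t + 1)*(t + 3)) = t + 3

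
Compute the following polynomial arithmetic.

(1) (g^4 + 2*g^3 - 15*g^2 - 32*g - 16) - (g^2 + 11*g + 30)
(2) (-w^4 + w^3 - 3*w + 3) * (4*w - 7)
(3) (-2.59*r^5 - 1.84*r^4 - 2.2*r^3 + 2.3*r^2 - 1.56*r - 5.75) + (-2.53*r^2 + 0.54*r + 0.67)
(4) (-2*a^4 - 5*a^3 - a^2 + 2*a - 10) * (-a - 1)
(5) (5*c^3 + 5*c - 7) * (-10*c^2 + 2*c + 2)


(1) = g^4 + 2*g^3 - 16*g^2 - 43*g - 46
(2) = -4*w^5 + 11*w^4 - 7*w^3 - 12*w^2 + 33*w - 21
(3) = -2.59*r^5 - 1.84*r^4 - 2.2*r^3 - 0.23*r^2 - 1.02*r - 5.08
(4) = 2*a^5 + 7*a^4 + 6*a^3 - a^2 + 8*a + 10
(5) = -50*c^5 + 10*c^4 - 40*c^3 + 80*c^2 - 4*c - 14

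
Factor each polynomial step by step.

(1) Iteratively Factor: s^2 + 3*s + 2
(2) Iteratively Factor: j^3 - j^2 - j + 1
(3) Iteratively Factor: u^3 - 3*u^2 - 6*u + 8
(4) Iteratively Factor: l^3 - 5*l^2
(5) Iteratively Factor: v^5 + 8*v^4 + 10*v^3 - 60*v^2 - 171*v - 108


(1) = (s + 1)*(s + 2)
(2) = (j - 1)*(j^2 - 1) = (j - 1)*(j + 1)*(j - 1)
(3) = (u + 2)*(u^2 - 5*u + 4) = (u - 1)*(u + 2)*(u - 4)
(4) = (l)*(l^2 - 5*l) = l^2*(l - 5)
(5) = (v + 3)*(v^4 + 5*v^3 - 5*v^2 - 45*v - 36) = (v + 3)^2*(v^3 + 2*v^2 - 11*v - 12) = (v - 3)*(v + 3)^2*(v^2 + 5*v + 4) = (v - 3)*(v + 3)^2*(v + 4)*(v + 1)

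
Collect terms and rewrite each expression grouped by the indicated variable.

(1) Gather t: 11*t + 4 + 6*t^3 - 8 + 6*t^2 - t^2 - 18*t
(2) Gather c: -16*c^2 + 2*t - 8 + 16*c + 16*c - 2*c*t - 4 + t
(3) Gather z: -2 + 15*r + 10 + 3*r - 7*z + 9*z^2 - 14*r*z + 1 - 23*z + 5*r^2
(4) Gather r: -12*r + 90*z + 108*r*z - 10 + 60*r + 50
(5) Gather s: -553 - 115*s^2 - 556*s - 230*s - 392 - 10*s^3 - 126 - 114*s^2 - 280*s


(1) = 6*t^3 + 5*t^2 - 7*t - 4
(2) = -16*c^2 + c*(32 - 2*t) + 3*t - 12
(3) = 5*r^2 + 18*r + 9*z^2 + z*(-14*r - 30) + 9
(4) = r*(108*z + 48) + 90*z + 40
(5) = -10*s^3 - 229*s^2 - 1066*s - 1071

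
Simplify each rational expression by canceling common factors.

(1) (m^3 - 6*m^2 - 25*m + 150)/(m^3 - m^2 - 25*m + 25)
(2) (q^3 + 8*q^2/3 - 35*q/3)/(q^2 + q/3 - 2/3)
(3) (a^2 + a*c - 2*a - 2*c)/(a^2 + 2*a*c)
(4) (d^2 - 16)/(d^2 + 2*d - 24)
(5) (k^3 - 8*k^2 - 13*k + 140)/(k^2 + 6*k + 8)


(1) = (m - 6)/(m - 1)
(2) = (3*q^3 + 8*q^2 - 35*q)/(3*q^2 + q - 2)
(3) = (a^2 + a*c - 2*a - 2*c)/(a^2 + 2*a*c)
(4) = (d + 4)/(d + 6)
(5) = (k^2 - 12*k + 35)/(k + 2)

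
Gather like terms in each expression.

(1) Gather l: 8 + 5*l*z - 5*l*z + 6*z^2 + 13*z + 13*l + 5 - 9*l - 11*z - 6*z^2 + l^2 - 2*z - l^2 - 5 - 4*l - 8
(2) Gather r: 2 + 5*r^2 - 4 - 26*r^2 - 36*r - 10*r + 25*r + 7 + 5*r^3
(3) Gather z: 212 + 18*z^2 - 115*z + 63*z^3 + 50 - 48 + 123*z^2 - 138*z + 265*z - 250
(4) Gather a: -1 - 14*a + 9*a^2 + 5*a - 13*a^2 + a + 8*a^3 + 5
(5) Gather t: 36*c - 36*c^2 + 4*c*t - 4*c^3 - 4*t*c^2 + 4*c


(1) = 0
(2) = 5*r^3 - 21*r^2 - 21*r + 5
(3) = 63*z^3 + 141*z^2 + 12*z - 36
(4) = 8*a^3 - 4*a^2 - 8*a + 4
(5) = -4*c^3 - 36*c^2 + 40*c + t*(-4*c^2 + 4*c)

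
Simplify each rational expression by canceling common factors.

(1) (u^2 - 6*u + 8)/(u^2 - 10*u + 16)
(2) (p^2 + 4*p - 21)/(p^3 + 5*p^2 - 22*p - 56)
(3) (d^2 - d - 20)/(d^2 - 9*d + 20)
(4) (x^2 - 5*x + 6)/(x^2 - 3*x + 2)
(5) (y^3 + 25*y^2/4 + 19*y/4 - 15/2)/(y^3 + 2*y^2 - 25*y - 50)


(1) = (u - 4)/(u - 8)
(2) = (p - 3)/(p^2 - 2*p - 8)
(3) = (d + 4)/(d - 4)
(4) = (x - 3)/(x - 1)
(5) = (4*y - 3)/(4*y - 20)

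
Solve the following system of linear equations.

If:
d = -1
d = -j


Then:
d = -1
j = 1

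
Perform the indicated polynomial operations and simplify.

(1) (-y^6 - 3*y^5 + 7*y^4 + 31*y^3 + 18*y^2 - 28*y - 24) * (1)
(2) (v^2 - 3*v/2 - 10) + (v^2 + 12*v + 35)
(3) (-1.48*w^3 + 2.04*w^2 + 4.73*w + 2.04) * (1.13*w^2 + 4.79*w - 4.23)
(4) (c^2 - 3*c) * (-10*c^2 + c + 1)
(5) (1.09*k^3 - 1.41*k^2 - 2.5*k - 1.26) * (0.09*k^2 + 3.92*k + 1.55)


(1) = -y^6 - 3*y^5 + 7*y^4 + 31*y^3 + 18*y^2 - 28*y - 24
(2) = 2*v^2 + 21*v/2 + 25
(3) = -1.6724*w^5 - 4.784*w^4 + 21.3769*w^3 + 16.3327*w^2 - 10.2363*w - 8.6292
(4) = -10*c^4 + 31*c^3 - 2*c^2 - 3*c
(5) = 0.0981*k^5 + 4.1459*k^4 - 4.0627*k^3 - 12.0989*k^2 - 8.8142*k - 1.953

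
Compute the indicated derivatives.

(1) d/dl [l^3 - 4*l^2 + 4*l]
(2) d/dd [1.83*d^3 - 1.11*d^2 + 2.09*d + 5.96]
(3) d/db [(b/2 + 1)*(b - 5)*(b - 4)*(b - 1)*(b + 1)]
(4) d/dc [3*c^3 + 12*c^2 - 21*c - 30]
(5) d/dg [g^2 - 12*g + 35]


(1) = 3*l^2 - 8*l + 4
(2) = 5.49*d^2 - 2.22*d + 2.09
(3) = 5*b^4/2 - 14*b^3 + 3*b^2/2 + 47*b - 1
(4) = 9*c^2 + 24*c - 21
(5) = 2*g - 12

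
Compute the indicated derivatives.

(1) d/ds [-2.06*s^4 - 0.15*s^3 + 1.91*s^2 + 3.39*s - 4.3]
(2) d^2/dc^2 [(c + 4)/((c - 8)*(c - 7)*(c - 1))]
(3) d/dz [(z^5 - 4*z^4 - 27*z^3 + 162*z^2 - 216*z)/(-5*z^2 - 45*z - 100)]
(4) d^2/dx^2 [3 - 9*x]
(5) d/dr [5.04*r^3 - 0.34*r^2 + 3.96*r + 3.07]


(1) = -8.24*s^3 - 0.45*s^2 + 3.82*s + 3.39
(2) = 6*(c^5 - 8*c^4 - 109*c^3 + 1420*c^2 - 5216*c + 6852)/(c^9 - 48*c^8 + 981*c^7 - 11080*c^6 + 75027*c^5 - 308832*c^4 + 749015*c^3 - 997416*c^2 + 667968*c - 175616)
(3) = (-3*z^6 - 28*z^5 + 35*z^4 + 806*z^3 - 54*z^2 - 6480*z + 4320)/(5*(z^4 + 18*z^3 + 121*z^2 + 360*z + 400))
(4) = 0
(5) = 15.12*r^2 - 0.68*r + 3.96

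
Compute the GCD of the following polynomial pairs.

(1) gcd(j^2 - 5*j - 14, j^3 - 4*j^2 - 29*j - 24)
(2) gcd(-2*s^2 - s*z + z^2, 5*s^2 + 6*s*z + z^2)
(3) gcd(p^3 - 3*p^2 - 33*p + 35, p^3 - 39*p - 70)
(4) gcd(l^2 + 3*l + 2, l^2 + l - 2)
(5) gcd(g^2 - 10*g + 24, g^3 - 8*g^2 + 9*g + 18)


(1) = gcd((j - 7)*(j + 2), (j - 8)*(j + 1)*(j + 3)) = 1
(2) = gcd((-2*s + z)*(s + z), (s + z)*(5*s + z)) = s + z
(3) = p^2 - 2*p - 35
(4) = l + 2
(5) = g - 6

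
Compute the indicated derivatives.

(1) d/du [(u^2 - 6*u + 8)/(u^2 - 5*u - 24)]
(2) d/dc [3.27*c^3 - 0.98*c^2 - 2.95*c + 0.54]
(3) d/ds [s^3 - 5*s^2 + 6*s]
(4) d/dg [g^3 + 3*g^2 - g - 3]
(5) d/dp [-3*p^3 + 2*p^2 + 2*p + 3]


(1) = (u^2 - 64*u + 184)/(u^4 - 10*u^3 - 23*u^2 + 240*u + 576)
(2) = 9.81*c^2 - 1.96*c - 2.95
(3) = 3*s^2 - 10*s + 6
(4) = 3*g^2 + 6*g - 1
(5) = -9*p^2 + 4*p + 2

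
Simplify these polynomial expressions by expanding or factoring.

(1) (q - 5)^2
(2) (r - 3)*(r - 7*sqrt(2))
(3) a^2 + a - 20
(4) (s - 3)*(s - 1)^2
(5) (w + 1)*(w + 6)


(1) = q^2 - 10*q + 25
(2) = r^2 - 7*sqrt(2)*r - 3*r + 21*sqrt(2)
(3) = (a - 4)*(a + 5)
(4) = s^3 - 5*s^2 + 7*s - 3
(5) = w^2 + 7*w + 6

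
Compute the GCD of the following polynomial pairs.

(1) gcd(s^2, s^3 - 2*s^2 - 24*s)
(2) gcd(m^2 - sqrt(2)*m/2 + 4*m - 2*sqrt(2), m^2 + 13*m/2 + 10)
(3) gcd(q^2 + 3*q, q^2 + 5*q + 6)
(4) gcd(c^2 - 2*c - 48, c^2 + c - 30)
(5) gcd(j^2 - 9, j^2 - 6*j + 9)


(1) = s
(2) = m + 4
(3) = gcd(q*(q + 3), (q + 2)*(q + 3)) = q + 3
(4) = gcd((c - 8)*(c + 6), (c - 5)*(c + 6)) = c + 6
(5) = gcd((j - 3)*(j + 3), (j - 3)^2) = j - 3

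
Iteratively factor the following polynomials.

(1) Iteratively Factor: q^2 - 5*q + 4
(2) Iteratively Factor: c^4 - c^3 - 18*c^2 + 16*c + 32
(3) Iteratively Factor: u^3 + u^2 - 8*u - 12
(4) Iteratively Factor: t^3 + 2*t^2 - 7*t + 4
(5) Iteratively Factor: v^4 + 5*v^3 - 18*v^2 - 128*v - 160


(1) = (q - 1)*(q - 4)
(2) = (c - 4)*(c^3 + 3*c^2 - 6*c - 8) = (c - 4)*(c + 4)*(c^2 - c - 2) = (c - 4)*(c + 1)*(c + 4)*(c - 2)
(3) = (u + 2)*(u^2 - u - 6) = (u - 3)*(u + 2)*(u + 2)
(4) = (t + 4)*(t^2 - 2*t + 1) = (t - 1)*(t + 4)*(t - 1)
(5) = (v - 5)*(v^3 + 10*v^2 + 32*v + 32) = (v - 5)*(v + 2)*(v^2 + 8*v + 16) = (v - 5)*(v + 2)*(v + 4)*(v + 4)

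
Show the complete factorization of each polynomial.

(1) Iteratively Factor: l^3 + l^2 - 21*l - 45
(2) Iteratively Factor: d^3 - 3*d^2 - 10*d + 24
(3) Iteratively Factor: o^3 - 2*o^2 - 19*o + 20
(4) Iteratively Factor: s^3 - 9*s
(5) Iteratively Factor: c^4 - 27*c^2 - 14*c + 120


(1) = (l + 3)*(l^2 - 2*l - 15) = (l + 3)^2*(l - 5)
(2) = (d - 2)*(d^2 - d - 12) = (d - 4)*(d - 2)*(d + 3)
(3) = (o + 4)*(o^2 - 6*o + 5) = (o - 5)*(o + 4)*(o - 1)
(4) = (s + 3)*(s^2 - 3*s) = (s - 3)*(s + 3)*(s)
(5) = (c + 3)*(c^3 - 3*c^2 - 18*c + 40) = (c - 2)*(c + 3)*(c^2 - c - 20) = (c - 5)*(c - 2)*(c + 3)*(c + 4)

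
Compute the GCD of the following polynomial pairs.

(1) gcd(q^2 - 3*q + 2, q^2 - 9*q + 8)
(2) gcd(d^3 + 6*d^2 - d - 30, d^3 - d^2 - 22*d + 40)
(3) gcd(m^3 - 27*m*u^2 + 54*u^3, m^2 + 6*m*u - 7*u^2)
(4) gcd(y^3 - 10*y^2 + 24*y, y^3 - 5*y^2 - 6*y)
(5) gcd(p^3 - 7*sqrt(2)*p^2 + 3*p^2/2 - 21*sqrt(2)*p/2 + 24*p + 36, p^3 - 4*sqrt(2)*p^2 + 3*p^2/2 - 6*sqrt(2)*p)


(1) = q - 1
(2) = gcd((d - 2)*(d + 3)*(d + 5), (d - 4)*(d - 2)*(d + 5)) = d^2 + 3*d - 10
(3) = 1
(4) = y^2 - 6*y
(5) = gcd((p + 3/2)*(p - 4*sqrt(2))*(p - 3*sqrt(2)), p*(p + 3/2)*(p - 4*sqrt(2))) = p^2 + p*(3/2 - 4*sqrt(2)) - 6*sqrt(2)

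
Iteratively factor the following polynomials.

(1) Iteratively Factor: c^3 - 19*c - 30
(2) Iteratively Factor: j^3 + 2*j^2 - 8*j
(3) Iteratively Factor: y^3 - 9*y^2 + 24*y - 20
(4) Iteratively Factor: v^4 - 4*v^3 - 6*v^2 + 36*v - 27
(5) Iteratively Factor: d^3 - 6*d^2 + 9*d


(1) = (c + 2)*(c^2 - 2*c - 15) = (c - 5)*(c + 2)*(c + 3)
(2) = (j)*(j^2 + 2*j - 8) = j*(j + 4)*(j - 2)
(3) = (y - 2)*(y^2 - 7*y + 10) = (y - 2)^2*(y - 5)
(4) = (v - 1)*(v^3 - 3*v^2 - 9*v + 27) = (v - 3)*(v - 1)*(v^2 - 9) = (v - 3)*(v - 1)*(v + 3)*(v - 3)
(5) = (d - 3)*(d^2 - 3*d) = (d - 3)^2*(d)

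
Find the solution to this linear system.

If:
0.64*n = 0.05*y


Then:
n = 0.078125*y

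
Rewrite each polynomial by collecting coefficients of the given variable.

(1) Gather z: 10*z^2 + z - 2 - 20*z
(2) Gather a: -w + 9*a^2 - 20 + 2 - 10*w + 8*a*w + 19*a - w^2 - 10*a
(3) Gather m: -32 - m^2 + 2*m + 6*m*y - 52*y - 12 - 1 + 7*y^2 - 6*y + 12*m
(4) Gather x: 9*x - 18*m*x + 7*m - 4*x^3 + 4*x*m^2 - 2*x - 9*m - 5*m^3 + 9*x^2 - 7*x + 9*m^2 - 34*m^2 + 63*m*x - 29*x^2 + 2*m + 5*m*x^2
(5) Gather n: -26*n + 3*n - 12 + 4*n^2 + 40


(1) = 10*z^2 - 19*z - 2
(2) = 9*a^2 + a*(8*w + 9) - w^2 - 11*w - 18
(3) = -m^2 + m*(6*y + 14) + 7*y^2 - 58*y - 45
(4) = -5*m^3 - 25*m^2 - 4*x^3 + x^2*(5*m - 20) + x*(4*m^2 + 45*m)
(5) = 4*n^2 - 23*n + 28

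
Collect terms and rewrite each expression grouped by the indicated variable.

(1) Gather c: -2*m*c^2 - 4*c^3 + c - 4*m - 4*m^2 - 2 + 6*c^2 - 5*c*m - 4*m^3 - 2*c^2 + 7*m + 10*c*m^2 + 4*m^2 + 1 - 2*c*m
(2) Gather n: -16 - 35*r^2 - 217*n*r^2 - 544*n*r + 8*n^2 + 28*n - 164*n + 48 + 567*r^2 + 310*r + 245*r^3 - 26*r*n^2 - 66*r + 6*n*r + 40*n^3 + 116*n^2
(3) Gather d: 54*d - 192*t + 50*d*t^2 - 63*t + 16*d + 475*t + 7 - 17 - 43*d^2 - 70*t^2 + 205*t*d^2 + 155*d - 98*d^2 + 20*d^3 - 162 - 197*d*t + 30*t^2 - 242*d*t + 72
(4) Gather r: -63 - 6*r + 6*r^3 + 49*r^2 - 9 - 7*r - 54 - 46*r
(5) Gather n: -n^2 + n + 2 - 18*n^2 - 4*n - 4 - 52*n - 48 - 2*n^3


(1) = -4*c^3 + c^2*(4 - 2*m) + c*(10*m^2 - 7*m + 1) - 4*m^3 + 3*m - 1
(2) = 40*n^3 + n^2*(124 - 26*r) + n*(-217*r^2 - 538*r - 136) + 245*r^3 + 532*r^2 + 244*r + 32
(3) = 20*d^3 + d^2*(205*t - 141) + d*(50*t^2 - 439*t + 225) - 40*t^2 + 220*t - 100
(4) = 6*r^3 + 49*r^2 - 59*r - 126
(5) = -2*n^3 - 19*n^2 - 55*n - 50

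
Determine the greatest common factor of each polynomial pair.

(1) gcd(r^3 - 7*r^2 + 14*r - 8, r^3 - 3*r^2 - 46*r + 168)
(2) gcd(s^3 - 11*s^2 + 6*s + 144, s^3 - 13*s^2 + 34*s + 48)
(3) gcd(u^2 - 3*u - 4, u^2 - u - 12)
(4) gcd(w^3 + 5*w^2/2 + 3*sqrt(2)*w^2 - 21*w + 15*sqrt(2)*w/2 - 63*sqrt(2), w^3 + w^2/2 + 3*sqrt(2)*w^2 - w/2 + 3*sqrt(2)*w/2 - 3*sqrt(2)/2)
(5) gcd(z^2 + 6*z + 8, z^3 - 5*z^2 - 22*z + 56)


(1) = gcd((r - 4)*(r - 2)*(r - 1), (r - 6)*(r - 4)*(r + 7)) = r - 4
(2) = gcd((s - 8)*(s - 6)*(s + 3), (s - 8)*(s - 6)*(s + 1)) = s^2 - 14*s + 48
(3) = gcd((u - 4)*(u + 1), (u - 4)*(u + 3)) = u - 4
(4) = w + 3*sqrt(2)
(5) = gcd((z + 2)*(z + 4), (z - 7)*(z - 2)*(z + 4)) = z + 4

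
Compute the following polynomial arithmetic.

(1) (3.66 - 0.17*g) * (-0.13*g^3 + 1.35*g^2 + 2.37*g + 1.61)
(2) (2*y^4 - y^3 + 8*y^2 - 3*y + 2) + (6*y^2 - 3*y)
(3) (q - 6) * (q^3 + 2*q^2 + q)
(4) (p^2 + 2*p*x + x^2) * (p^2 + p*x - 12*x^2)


(1) = 0.0221*g^4 - 0.7053*g^3 + 4.5381*g^2 + 8.4005*g + 5.8926
(2) = 2*y^4 - y^3 + 14*y^2 - 6*y + 2
(3) = q^4 - 4*q^3 - 11*q^2 - 6*q
(4) = p^4 + 3*p^3*x - 9*p^2*x^2 - 23*p*x^3 - 12*x^4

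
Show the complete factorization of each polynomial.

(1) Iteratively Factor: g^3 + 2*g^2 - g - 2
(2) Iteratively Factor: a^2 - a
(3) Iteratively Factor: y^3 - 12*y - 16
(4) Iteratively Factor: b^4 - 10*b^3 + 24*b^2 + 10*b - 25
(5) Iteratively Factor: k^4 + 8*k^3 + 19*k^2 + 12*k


(1) = (g - 1)*(g^2 + 3*g + 2) = (g - 1)*(g + 2)*(g + 1)
(2) = (a)*(a - 1)
(3) = (y - 4)*(y^2 + 4*y + 4) = (y - 4)*(y + 2)*(y + 2)
(4) = (b + 1)*(b^3 - 11*b^2 + 35*b - 25) = (b - 1)*(b + 1)*(b^2 - 10*b + 25) = (b - 5)*(b - 1)*(b + 1)*(b - 5)
(5) = (k + 1)*(k^3 + 7*k^2 + 12*k) = (k + 1)*(k + 3)*(k^2 + 4*k) = (k + 1)*(k + 3)*(k + 4)*(k)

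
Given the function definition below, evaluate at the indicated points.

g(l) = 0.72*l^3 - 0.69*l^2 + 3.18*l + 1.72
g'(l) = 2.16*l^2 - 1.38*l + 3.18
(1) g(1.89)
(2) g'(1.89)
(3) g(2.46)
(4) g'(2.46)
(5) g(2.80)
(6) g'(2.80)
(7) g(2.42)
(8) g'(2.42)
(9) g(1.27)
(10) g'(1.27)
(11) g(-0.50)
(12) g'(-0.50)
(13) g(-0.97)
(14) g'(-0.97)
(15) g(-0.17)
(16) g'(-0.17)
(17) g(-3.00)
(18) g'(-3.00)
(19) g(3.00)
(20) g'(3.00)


(1) = 10.13
(2) = 8.29
(3) = 16.09
(4) = 12.86
(5) = 21.02
(6) = 16.25
(7) = 15.58
(8) = 12.49
(9) = 6.12
(10) = 4.91
(11) = -0.13
(12) = 4.41
(13) = -2.67
(14) = 6.55
(15) = 1.16
(16) = 3.48
(17) = -33.47
(18) = 26.76
(19) = 24.49
(20) = 18.48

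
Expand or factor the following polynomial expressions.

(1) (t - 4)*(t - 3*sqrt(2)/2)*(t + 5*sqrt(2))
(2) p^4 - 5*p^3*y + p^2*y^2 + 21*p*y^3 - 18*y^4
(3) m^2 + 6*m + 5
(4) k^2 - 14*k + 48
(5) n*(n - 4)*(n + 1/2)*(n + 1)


(1) = t^3 - 4*t^2 + 7*sqrt(2)*t^2/2 - 14*sqrt(2)*t - 15*t + 60
(2) = (p - 3*y)^2*(p - y)*(p + 2*y)
(3) = (m + 1)*(m + 5)
(4) = (k - 8)*(k - 6)
(5) = n^4 - 5*n^3/2 - 11*n^2/2 - 2*n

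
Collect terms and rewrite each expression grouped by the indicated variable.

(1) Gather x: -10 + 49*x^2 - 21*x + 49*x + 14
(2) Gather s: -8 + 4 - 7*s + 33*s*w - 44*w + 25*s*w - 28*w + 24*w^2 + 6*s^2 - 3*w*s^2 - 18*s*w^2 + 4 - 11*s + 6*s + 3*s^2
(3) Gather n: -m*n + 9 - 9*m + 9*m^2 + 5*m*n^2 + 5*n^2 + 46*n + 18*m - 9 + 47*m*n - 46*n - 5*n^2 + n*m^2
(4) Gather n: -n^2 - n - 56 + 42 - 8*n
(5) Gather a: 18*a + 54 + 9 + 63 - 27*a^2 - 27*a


(1) = 49*x^2 + 28*x + 4
(2) = s^2*(9 - 3*w) + s*(-18*w^2 + 58*w - 12) + 24*w^2 - 72*w
(3) = 9*m^2 + 5*m*n^2 + 9*m + n*(m^2 + 46*m)
(4) = -n^2 - 9*n - 14
(5) = -27*a^2 - 9*a + 126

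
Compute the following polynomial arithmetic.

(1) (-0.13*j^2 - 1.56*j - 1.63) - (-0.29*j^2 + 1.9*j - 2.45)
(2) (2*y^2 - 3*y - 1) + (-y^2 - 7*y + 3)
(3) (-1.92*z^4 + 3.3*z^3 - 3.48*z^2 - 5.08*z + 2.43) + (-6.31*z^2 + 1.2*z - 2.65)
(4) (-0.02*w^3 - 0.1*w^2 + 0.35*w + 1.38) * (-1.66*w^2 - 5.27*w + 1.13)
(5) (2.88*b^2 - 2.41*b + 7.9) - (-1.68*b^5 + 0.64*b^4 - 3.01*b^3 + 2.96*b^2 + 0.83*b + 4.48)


(1) = 0.16*j^2 - 3.46*j + 0.82
(2) = y^2 - 10*y + 2
(3) = -1.92*z^4 + 3.3*z^3 - 9.79*z^2 - 3.88*z - 0.22
(4) = 0.0332*w^5 + 0.2714*w^4 - 0.0766*w^3 - 4.2483*w^2 - 6.8771*w + 1.5594
(5) = 1.68*b^5 - 0.64*b^4 + 3.01*b^3 - 0.08*b^2 - 3.24*b + 3.42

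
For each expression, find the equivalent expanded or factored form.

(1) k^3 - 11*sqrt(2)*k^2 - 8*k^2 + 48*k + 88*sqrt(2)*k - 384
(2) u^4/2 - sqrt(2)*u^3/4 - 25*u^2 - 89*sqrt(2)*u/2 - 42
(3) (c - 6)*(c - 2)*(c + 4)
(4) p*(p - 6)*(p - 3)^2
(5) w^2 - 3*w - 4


(1) = (k - 8)*(k - 8*sqrt(2))*(k - 3*sqrt(2))
(2) = (u - 6*sqrt(2))*(u + 7*sqrt(2)/2)*(sqrt(2)*u/2 + 1)^2
(3) = c^3 - 4*c^2 - 20*c + 48
(4) = p^4 - 12*p^3 + 45*p^2 - 54*p
(5) = (w - 4)*(w + 1)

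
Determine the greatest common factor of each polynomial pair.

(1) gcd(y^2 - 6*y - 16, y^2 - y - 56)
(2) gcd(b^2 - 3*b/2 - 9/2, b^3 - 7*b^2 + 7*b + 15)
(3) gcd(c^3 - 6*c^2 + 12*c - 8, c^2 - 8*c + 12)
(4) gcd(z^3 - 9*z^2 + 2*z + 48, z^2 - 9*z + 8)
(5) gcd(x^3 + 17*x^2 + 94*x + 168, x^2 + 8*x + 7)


(1) = gcd((y - 8)*(y + 2), (y - 8)*(y + 7)) = y - 8
(2) = b - 3
(3) = c - 2
(4) = z - 8
(5) = x + 7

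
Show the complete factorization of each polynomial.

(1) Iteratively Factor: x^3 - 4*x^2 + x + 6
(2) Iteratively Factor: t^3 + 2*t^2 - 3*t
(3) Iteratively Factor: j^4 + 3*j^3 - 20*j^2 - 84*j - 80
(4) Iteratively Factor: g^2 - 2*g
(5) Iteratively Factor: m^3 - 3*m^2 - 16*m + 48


(1) = (x + 1)*(x^2 - 5*x + 6) = (x - 2)*(x + 1)*(x - 3)
(2) = (t - 1)*(t^2 + 3*t) = t*(t - 1)*(t + 3)
(3) = (j + 4)*(j^3 - j^2 - 16*j - 20) = (j + 2)*(j + 4)*(j^2 - 3*j - 10) = (j + 2)^2*(j + 4)*(j - 5)
(4) = (g)*(g - 2)
(5) = (m + 4)*(m^2 - 7*m + 12) = (m - 3)*(m + 4)*(m - 4)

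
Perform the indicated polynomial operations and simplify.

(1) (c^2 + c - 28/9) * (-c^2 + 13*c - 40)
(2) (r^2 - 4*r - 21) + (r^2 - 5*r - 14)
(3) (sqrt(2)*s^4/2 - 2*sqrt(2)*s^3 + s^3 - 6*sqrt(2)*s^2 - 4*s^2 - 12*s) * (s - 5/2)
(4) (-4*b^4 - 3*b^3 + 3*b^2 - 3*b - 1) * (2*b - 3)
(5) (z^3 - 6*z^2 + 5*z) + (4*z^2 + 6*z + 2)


(1) = -c^4 + 12*c^3 - 215*c^2/9 - 724*c/9 + 1120/9
(2) = 2*r^2 - 9*r - 35
(3) = sqrt(2)*s^5/2 - 13*sqrt(2)*s^4/4 + s^4 - 13*s^3/2 - sqrt(2)*s^3 - 2*s^2 + 15*sqrt(2)*s^2 + 30*s
(4) = -8*b^5 + 6*b^4 + 15*b^3 - 15*b^2 + 7*b + 3
(5) = z^3 - 2*z^2 + 11*z + 2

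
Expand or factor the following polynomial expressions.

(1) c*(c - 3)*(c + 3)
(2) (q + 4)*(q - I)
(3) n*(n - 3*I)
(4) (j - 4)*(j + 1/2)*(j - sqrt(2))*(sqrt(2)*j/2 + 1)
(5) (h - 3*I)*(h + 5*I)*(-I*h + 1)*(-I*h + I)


(1) = c^3 - 9*c
(2) = q^2 + 4*q - I*q - 4*I
(3) = n^2 - 3*I*n
(4) = sqrt(2)*j^4/2 - 7*sqrt(2)*j^3/4 - 2*sqrt(2)*j^2 + 7*sqrt(2)*j/2 + 2*sqrt(2)
(5) = -h^4 + h^3 - 3*I*h^3 - 13*h^2 + 3*I*h^2 + 13*h - 15*I*h + 15*I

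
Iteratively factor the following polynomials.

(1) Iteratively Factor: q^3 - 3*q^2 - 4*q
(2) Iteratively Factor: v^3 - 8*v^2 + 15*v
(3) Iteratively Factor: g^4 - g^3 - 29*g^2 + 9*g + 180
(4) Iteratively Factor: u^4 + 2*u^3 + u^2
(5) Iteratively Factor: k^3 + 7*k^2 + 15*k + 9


(1) = (q + 1)*(q^2 - 4*q) = q*(q + 1)*(q - 4)
(2) = (v - 5)*(v^2 - 3*v) = (v - 5)*(v - 3)*(v)
(3) = (g + 4)*(g^3 - 5*g^2 - 9*g + 45) = (g + 3)*(g + 4)*(g^2 - 8*g + 15) = (g - 3)*(g + 3)*(g + 4)*(g - 5)
(4) = (u)*(u^3 + 2*u^2 + u) = u^2*(u^2 + 2*u + 1) = u^2*(u + 1)*(u + 1)
(5) = (k + 1)*(k^2 + 6*k + 9) = (k + 1)*(k + 3)*(k + 3)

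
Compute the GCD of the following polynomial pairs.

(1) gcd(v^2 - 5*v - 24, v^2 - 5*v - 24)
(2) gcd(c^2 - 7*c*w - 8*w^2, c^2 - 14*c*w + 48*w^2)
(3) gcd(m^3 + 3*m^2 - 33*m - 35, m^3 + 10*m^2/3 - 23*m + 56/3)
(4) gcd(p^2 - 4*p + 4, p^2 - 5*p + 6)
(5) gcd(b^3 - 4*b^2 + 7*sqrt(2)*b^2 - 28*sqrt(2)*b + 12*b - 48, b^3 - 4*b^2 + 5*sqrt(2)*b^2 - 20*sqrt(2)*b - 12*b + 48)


(1) = gcd((v - 8)*(v + 3), (v - 8)*(v + 3)) = v^2 - 5*v - 24
(2) = -c + 8*w
(3) = m + 7
(4) = gcd((p - 2)^2, (p - 3)*(p - 2)) = p - 2
(5) = b^2 + b*(-4 + 6*sqrt(2)) - 24*sqrt(2)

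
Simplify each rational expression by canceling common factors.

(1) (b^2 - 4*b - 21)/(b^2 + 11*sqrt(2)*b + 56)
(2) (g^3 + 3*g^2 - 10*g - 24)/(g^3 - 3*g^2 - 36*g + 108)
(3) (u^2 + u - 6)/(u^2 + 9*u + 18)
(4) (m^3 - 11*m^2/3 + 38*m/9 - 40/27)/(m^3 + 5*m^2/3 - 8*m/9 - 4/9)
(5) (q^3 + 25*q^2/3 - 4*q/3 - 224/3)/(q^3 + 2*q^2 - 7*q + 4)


(1) = (b^2 - 4*b - 21)/(b^2 + 11*sqrt(2)*b + 56)
(2) = (g^2 + 6*g + 8)/(g^2 - 36)
(3) = (u - 2)/(u + 6)
(4) = (9*m^2 - 27*m + 20)/(9*m^2 + 21*m + 6)
(5) = (3*q^2 + 13*q - 56)/(3*q^2 - 6*q + 3)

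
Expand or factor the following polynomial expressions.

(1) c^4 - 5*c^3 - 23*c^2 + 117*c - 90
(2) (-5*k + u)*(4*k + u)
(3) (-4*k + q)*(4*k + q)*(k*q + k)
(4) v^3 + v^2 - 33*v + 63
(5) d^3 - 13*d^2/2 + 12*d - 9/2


(1) = (c - 6)*(c - 3)*(c - 1)*(c + 5)
(2) = -20*k^2 - k*u + u^2
(3) = -16*k^3*q - 16*k^3 + k*q^3 + k*q^2
(4) = (v - 3)^2*(v + 7)
(5) = (d - 3)^2*(d - 1/2)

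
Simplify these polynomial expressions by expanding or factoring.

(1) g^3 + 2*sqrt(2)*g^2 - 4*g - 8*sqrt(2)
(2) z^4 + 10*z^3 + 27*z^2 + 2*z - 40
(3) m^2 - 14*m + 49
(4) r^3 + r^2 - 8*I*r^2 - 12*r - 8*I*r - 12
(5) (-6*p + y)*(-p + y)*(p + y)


(1) = (g - 2)*(g + 2)*(g + 2*sqrt(2))
(2) = (z - 1)*(z + 2)*(z + 4)*(z + 5)
(3) = (m - 7)^2
(4) = (r + 1)*(r - 6*I)*(r - 2*I)
(5) = 6*p^3 - p^2*y - 6*p*y^2 + y^3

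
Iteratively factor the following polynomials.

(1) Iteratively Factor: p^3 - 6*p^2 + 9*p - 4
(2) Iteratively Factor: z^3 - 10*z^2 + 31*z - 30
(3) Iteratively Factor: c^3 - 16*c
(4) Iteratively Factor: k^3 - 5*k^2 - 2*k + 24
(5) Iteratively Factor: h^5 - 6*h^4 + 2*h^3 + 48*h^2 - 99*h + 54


(1) = (p - 1)*(p^2 - 5*p + 4) = (p - 1)^2*(p - 4)
(2) = (z - 5)*(z^2 - 5*z + 6) = (z - 5)*(z - 2)*(z - 3)
(3) = (c)*(c^2 - 16) = c*(c - 4)*(c + 4)
(4) = (k + 2)*(k^2 - 7*k + 12) = (k - 3)*(k + 2)*(k - 4)
(5) = (h - 1)*(h^4 - 5*h^3 - 3*h^2 + 45*h - 54) = (h - 3)*(h - 1)*(h^3 - 2*h^2 - 9*h + 18) = (h - 3)^2*(h - 1)*(h^2 + h - 6) = (h - 3)^2*(h - 1)*(h + 3)*(h - 2)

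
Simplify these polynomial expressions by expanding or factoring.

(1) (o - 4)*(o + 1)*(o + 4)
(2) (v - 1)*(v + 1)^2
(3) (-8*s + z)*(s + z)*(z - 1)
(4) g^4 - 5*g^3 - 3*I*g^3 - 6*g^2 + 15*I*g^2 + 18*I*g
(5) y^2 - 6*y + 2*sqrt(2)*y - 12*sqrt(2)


(1) = o^3 + o^2 - 16*o - 16
(2) = v^3 + v^2 - v - 1
(3) = -8*s^2*z + 8*s^2 - 7*s*z^2 + 7*s*z + z^3 - z^2
(4) = g*(g - 6)*(g + 1)*(g - 3*I)
(5) = (y - 6)*(y + 2*sqrt(2))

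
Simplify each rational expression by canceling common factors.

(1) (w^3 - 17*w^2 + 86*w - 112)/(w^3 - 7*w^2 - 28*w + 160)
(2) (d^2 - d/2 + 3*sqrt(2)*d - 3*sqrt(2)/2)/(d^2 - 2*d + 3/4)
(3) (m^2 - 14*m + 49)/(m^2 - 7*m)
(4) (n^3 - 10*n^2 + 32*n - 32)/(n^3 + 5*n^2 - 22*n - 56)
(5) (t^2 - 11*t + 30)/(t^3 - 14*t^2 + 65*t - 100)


(1) = (w^2 - 9*w + 14)/(w^2 + w - 20)
(2) = (8*d + 24*sqrt(2))/(8*d - 12)
(3) = (m - 7)/m
(4) = (n^2 - 6*n + 8)/(n^2 + 9*n + 14)
(5) = (t - 6)/(t^2 - 9*t + 20)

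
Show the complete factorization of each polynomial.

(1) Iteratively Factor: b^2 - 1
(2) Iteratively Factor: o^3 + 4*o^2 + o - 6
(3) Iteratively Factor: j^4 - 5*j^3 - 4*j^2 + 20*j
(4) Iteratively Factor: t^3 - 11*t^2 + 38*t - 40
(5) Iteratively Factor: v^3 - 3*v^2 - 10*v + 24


(1) = (b - 1)*(b + 1)
(2) = (o + 2)*(o^2 + 2*o - 3) = (o + 2)*(o + 3)*(o - 1)
(3) = (j)*(j^3 - 5*j^2 - 4*j + 20) = j*(j - 5)*(j^2 - 4) = j*(j - 5)*(j - 2)*(j + 2)
(4) = (t - 2)*(t^2 - 9*t + 20) = (t - 5)*(t - 2)*(t - 4)
(5) = (v + 3)*(v^2 - 6*v + 8) = (v - 2)*(v + 3)*(v - 4)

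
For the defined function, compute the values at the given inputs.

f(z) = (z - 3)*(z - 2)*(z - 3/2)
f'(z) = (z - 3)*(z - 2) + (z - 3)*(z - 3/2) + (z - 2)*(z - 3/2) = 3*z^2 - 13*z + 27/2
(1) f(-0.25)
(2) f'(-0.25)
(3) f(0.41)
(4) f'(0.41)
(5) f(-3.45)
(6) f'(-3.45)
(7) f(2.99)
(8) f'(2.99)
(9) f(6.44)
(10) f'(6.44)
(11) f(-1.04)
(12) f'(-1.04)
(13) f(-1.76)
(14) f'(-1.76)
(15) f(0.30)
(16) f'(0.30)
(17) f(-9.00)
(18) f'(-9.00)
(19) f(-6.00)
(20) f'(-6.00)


(1) = -12.80
(2) = 16.94
(3) = -4.49
(4) = 8.67
(5) = -174.00
(6) = 94.06
(7) = -0.01
(8) = 1.45
(9) = 75.45
(10) = 54.20
(11) = -31.20
(12) = 30.26
(13) = -58.35
(14) = 45.67
(15) = -5.51
(16) = 9.87
(17) = -1386.00
(18) = 373.50
(19) = -540.00
(20) = 199.50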